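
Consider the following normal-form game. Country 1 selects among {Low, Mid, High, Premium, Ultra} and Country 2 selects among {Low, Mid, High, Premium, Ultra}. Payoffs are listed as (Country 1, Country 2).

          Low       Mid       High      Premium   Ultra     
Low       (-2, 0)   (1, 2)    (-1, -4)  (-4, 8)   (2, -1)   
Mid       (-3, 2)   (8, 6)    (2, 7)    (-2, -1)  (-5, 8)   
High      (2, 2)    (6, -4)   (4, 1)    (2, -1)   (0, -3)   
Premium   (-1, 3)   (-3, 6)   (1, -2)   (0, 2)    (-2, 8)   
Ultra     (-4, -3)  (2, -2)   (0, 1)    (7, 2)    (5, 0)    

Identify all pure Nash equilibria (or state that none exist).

(High, Low) and (Ultra, Premium)

Check mutual best responses: a cell is a NE iff neither player can gain by unilaterally deviating.
Country 1's best responses — vs Low: High (payoff 2); vs Mid: Mid (payoff 8); vs High: High (payoff 4); vs Premium: Ultra (payoff 7); vs Ultra: Ultra (payoff 5).
Country 2's best responses — vs Low: Premium (payoff 8); vs Mid: Ultra (payoff 8); vs High: Low (payoff 2); vs Premium: Ultra (payoff 8); vs Ultra: Premium (payoff 2).
Mutual best responses occur at (High, Low) and (Ultra, Premium); at each, neither player gains by switching.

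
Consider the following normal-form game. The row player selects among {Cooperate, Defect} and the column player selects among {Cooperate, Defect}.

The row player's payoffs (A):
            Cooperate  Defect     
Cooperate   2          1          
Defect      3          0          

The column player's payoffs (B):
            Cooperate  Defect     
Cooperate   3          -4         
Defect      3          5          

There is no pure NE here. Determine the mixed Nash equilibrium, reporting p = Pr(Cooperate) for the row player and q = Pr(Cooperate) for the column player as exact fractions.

p = 2/9, q = 1/2

In a mixed NE each player is indifferent between their pure strategies, so the opponent's mix sets the indifference.
The column player indifferent between Cooperate and Defect: p·3 + (1−p)·3 = p·(-4) + (1−p)·5 ⟹ 3 + 0p = 5 + (-9)p ⟹ p = 2/9.
The row player indifferent between Cooperate and Defect: q·2 + (1−q)·1 = q·3 + (1−q)·0 ⟹ 1 + 1q = 0 + 3q ⟹ q = 1/2.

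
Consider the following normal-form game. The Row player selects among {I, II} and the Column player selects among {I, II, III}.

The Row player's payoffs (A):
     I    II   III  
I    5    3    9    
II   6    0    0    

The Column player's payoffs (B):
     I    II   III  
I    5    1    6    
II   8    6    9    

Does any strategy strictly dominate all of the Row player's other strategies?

No strictly dominant strategy

Check whether one of the Row player's strategies beats all alternatives regardless of what the opponent does.
I is not dominant: against I, II gives 6 > 5.
II is not dominant: against II, I gives 3 > 0.
No single strategy is best against every opponent action.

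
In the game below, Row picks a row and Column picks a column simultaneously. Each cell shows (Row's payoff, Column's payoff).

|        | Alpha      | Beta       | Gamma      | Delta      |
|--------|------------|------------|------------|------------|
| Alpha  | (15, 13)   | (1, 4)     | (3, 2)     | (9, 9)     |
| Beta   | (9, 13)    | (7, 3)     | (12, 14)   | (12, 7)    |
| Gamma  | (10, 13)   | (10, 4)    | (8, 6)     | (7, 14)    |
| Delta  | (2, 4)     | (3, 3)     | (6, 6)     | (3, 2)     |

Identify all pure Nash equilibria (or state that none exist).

Check mutual best responses: a cell is a NE iff neither player can gain by unilaterally deviating.
Row's best responses — vs Alpha: Alpha (payoff 15); vs Beta: Gamma (payoff 10); vs Gamma: Beta (payoff 12); vs Delta: Beta (payoff 12).
Column's best responses — vs Alpha: Alpha (payoff 13); vs Beta: Gamma (payoff 14); vs Gamma: Delta (payoff 14); vs Delta: Gamma (payoff 6).
Mutual best responses occur at (Alpha, Alpha) and (Beta, Gamma); at each, neither player gains by switching.

(Alpha, Alpha) and (Beta, Gamma)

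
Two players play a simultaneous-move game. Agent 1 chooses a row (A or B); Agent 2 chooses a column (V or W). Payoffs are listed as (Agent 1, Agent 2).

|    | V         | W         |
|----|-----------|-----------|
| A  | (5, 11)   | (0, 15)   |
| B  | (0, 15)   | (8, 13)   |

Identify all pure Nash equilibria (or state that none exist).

A profile is a Nash equilibrium when each player is best-responding to the other.
Agent 1's best responses — vs V: A (payoff 5); vs W: B (payoff 8).
Agent 2's best responses — vs A: W (payoff 15); vs B: V (payoff 15).
No cell has both players best-responding. For instance, Agent 1's best reply to W is B, but against B Agent 2 prefers V over W.

There is no pure-strategy Nash equilibrium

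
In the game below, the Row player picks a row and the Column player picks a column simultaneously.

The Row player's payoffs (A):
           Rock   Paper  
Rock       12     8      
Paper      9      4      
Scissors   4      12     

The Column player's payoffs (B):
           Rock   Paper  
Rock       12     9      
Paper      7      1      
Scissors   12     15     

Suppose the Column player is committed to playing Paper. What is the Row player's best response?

Scissors

With the Column player fixed at Paper, the Row player's payoffs are: Rock → 8, Paper → 4, Scissors → 12.
The maximum is 12, achieved by Scissors.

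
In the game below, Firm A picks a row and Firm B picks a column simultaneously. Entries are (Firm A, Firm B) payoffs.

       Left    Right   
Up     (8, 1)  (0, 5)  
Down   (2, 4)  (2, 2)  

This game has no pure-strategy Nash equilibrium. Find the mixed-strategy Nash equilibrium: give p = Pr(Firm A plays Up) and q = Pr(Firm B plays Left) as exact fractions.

p = 1/3, q = 1/4

In a mixed NE each player is indifferent between their pure strategies, so the opponent's mix sets the indifference.
Firm B indifferent between Left and Right: p·1 + (1−p)·4 = p·5 + (1−p)·2 ⟹ 4 + (-3)p = 2 + 3p ⟹ p = 1/3.
Firm A indifferent between Up and Down: q·8 + (1−q)·0 = q·2 + (1−q)·2 ⟹ 0 + 8q = 2 + 0q ⟹ q = 1/4.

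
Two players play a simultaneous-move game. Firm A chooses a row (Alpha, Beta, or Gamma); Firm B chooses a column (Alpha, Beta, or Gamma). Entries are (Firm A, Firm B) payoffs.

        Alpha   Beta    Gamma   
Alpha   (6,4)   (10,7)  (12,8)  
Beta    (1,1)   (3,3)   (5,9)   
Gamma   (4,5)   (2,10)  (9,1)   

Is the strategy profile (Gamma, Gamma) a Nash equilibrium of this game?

No

Holding Firm B at Gamma: Firm A gets 9 from Gamma but could get 12 by switching to Alpha. Firm A has a profitable deviation.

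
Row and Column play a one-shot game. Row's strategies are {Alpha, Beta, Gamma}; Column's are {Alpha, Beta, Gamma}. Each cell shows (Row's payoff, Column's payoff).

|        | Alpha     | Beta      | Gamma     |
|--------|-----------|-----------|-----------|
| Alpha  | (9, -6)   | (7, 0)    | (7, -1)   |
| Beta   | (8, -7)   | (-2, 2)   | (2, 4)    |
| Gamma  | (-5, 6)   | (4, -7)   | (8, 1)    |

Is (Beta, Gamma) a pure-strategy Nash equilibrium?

Holding Column at Gamma: Row gets 2 from Beta but could get 8 by switching to Gamma. Row has a profitable deviation.

No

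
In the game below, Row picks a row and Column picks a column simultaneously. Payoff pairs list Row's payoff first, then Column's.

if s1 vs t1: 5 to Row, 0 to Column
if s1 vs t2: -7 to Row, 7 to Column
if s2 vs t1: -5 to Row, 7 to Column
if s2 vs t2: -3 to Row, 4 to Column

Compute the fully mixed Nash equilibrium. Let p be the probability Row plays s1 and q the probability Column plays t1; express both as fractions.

In a mixed NE each player is indifferent between their pure strategies, so the opponent's mix sets the indifference.
Column indifferent between t1 and t2: p·0 + (1−p)·7 = p·7 + (1−p)·4 ⟹ 7 + (-7)p = 4 + 3p ⟹ p = 3/10.
Row indifferent between s1 and s2: q·5 + (1−q)·(-7) = q·(-5) + (1−q)·(-3) ⟹ (-7) + 12q = (-3) + (-2)q ⟹ q = 2/7.

p = 3/10, q = 2/7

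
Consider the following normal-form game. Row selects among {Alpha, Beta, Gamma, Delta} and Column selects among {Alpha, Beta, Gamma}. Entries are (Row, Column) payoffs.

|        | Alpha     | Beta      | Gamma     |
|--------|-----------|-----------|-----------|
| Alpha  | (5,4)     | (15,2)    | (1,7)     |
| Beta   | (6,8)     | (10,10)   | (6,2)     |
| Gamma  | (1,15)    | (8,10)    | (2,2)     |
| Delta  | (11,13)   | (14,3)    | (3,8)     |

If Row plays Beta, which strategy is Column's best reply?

Beta

With Row fixed at Beta, Column's payoffs are: Alpha → 8, Beta → 10, Gamma → 2.
The maximum is 10, achieved by Beta.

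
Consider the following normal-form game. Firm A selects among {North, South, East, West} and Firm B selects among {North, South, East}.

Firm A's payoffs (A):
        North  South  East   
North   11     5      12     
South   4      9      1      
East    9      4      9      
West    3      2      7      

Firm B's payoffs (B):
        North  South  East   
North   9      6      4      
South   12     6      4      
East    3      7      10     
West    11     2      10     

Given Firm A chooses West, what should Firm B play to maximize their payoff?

North

With Firm A fixed at West, Firm B's payoffs are: North → 11, South → 2, East → 10.
The maximum is 11, achieved by North.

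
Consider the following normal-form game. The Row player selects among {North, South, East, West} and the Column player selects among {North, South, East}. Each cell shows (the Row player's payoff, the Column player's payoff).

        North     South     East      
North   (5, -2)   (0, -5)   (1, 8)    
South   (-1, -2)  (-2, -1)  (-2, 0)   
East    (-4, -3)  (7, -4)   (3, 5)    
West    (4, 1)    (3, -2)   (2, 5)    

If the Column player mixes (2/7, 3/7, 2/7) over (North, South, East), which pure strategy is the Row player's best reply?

West

Compute the Row player's expected payoff from each pure strategy against the given mix.
North: (2/7)·5 + (3/7)·0 + (2/7)·1 = 12/7
South: (2/7)·(-1) + (3/7)·(-2) + (2/7)·(-2) = -12/7
East: (2/7)·(-4) + (3/7)·7 + (2/7)·3 = 19/7
West: (2/7)·4 + (3/7)·3 + (2/7)·2 = 3
Highest expected payoff is 3, from West.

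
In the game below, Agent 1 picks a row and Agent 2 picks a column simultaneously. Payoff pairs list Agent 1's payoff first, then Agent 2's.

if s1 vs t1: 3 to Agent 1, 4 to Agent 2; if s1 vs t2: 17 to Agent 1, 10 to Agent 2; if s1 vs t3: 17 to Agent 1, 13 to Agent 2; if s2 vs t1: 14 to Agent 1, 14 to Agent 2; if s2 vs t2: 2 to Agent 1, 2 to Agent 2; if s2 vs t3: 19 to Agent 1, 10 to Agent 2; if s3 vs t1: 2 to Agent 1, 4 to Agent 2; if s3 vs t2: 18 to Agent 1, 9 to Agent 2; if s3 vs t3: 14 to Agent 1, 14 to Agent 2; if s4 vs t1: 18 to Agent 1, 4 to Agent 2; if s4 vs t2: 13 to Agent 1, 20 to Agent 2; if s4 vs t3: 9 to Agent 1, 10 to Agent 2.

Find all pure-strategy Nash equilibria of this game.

None

A profile is a Nash equilibrium when each player is best-responding to the other.
Agent 1's best responses — vs t1: s4 (payoff 18); vs t2: s3 (payoff 18); vs t3: s2 (payoff 19).
Agent 2's best responses — vs s1: t3 (payoff 13); vs s2: t1 (payoff 14); vs s3: t3 (payoff 14); vs s4: t2 (payoff 20).
No cell has both players best-responding. For instance, Agent 1's best reply to t2 is s3, but against s3 Agent 2 prefers t3 over t2.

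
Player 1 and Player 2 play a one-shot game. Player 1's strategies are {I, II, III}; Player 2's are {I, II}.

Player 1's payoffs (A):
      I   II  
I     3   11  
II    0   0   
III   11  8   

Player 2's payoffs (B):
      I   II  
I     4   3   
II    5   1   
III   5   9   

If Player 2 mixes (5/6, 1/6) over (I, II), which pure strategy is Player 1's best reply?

III

Player 1's best reply maximizes expected payoff against the mix.
I: (5/6)·3 + (1/6)·11 = 13/3
II: (5/6)·0 + (1/6)·0 = 0
III: (5/6)·11 + (1/6)·8 = 21/2
Highest expected payoff is 21/2, from III.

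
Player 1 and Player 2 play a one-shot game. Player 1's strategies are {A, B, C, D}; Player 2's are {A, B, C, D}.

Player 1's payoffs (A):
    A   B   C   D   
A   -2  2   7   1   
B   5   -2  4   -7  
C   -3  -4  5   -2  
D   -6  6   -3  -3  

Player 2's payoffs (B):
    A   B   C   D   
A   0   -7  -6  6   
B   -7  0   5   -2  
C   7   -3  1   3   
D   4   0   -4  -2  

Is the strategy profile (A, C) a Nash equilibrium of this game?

No

Holding Player 2 at C: Player 1 gets 7 from A, versus 4 from B, 5 from C, -3 from D. No profitable deviation for Player 1.
Holding Player 1 at A: Player 2 gets -6 from C but could get 6 by switching to D. Player 2 has a profitable deviation.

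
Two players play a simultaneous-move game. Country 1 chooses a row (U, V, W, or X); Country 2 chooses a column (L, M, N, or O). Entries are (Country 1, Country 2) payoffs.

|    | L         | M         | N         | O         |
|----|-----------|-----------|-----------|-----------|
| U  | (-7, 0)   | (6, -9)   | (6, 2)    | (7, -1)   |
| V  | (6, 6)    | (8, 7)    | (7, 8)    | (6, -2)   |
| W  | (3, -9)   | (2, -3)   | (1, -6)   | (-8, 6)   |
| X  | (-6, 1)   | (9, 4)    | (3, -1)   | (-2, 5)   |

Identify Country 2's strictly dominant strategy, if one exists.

No strictly dominant strategy

Check whether one of Country 2's strategies beats all alternatives regardless of what the opponent does.
L is not dominant: against U, N gives 2 > 0.
M is not dominant: against U, L gives 0 > -9.
N is not dominant: against W, M gives -3 > -6.
O is not dominant: against U, L gives 0 > -1.
No single strategy is best against every opponent action.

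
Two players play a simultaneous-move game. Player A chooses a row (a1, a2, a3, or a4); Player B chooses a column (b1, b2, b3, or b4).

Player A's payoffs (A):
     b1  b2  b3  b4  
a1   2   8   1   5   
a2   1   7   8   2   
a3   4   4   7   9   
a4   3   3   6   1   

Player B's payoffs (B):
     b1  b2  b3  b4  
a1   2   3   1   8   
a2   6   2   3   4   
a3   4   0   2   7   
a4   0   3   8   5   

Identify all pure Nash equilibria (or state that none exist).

(a3, b4)

A profile is a Nash equilibrium when each player is best-responding to the other.
Player A's best responses — vs b1: a3 (payoff 4); vs b2: a1 (payoff 8); vs b3: a2 (payoff 8); vs b4: a3 (payoff 9).
Player B's best responses — vs a1: b4 (payoff 8); vs a2: b1 (payoff 6); vs a3: b4 (payoff 7); vs a4: b3 (payoff 8).
The only mutual best response is (a3, b4); neither player gains by switching there.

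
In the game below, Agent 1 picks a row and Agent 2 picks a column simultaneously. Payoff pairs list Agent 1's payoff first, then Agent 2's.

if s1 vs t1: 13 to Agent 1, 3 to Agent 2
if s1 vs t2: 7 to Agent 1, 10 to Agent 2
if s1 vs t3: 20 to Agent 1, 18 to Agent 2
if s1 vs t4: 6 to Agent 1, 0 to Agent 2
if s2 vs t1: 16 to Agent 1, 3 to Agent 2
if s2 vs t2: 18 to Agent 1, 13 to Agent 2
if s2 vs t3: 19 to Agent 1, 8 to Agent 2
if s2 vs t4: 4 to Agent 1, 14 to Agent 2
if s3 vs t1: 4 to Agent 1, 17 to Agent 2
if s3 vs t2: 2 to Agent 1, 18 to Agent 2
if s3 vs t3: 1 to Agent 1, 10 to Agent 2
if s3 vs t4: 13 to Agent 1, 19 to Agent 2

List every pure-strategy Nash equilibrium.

Check mutual best responses: a cell is a NE iff neither player can gain by unilaterally deviating.
Agent 1's best responses — vs t1: s2 (payoff 16); vs t2: s2 (payoff 18); vs t3: s1 (payoff 20); vs t4: s3 (payoff 13).
Agent 2's best responses — vs s1: t3 (payoff 18); vs s2: t4 (payoff 14); vs s3: t4 (payoff 19).
Mutual best responses occur at (s1, t3) and (s3, t4); at each, neither player gains by switching.

(s1, t3) and (s3, t4)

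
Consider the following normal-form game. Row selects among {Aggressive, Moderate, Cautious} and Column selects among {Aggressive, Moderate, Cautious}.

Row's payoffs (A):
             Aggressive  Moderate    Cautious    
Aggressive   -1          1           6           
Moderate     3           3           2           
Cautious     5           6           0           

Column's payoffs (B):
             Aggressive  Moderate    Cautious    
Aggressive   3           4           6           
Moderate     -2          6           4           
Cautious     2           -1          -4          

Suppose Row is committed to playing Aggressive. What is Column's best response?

Cautious

With Row fixed at Aggressive, Column's payoffs are: Aggressive → 3, Moderate → 4, Cautious → 6.
The maximum is 6, achieved by Cautious.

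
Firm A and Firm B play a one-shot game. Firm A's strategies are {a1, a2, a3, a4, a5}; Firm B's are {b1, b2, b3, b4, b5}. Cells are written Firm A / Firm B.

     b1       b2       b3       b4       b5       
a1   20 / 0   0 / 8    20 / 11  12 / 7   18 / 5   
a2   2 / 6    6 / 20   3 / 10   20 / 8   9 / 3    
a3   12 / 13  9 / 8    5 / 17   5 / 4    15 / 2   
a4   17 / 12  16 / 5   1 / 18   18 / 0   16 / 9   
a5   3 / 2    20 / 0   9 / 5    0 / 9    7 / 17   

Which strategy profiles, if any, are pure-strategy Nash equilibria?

A profile is a Nash equilibrium when each player is best-responding to the other.
Firm A's best responses — vs b1: a1 (payoff 20); vs b2: a5 (payoff 20); vs b3: a1 (payoff 20); vs b4: a2 (payoff 20); vs b5: a1 (payoff 18).
Firm B's best responses — vs a1: b3 (payoff 11); vs a2: b2 (payoff 20); vs a3: b3 (payoff 17); vs a4: b3 (payoff 18); vs a5: b5 (payoff 17).
The only mutual best response is (a1, b3); neither player gains by switching there.

(a1, b3)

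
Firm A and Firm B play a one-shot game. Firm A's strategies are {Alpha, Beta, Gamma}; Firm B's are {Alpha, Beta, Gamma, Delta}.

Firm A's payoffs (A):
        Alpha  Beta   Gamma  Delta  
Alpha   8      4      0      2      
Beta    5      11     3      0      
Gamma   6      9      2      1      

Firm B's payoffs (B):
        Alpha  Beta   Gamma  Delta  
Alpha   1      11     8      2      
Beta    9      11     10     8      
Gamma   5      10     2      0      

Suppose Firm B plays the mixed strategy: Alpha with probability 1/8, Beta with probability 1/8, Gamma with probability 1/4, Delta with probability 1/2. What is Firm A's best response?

Gamma

Compute Firm A's expected payoff from each pure strategy against the given mix.
Alpha: (1/8)·8 + (1/8)·4 + (1/4)·0 + (1/2)·2 = 5/2
Beta: (1/8)·5 + (1/8)·11 + (1/4)·3 + (1/2)·0 = 11/4
Gamma: (1/8)·6 + (1/8)·9 + (1/4)·2 + (1/2)·1 = 23/8
Highest expected payoff is 23/8, from Gamma.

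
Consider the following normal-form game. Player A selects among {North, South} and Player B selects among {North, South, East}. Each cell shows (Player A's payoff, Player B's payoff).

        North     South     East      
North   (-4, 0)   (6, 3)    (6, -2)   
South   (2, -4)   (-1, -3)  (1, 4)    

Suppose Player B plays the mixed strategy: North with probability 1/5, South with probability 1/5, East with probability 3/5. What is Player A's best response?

Player A's best reply maximizes expected payoff against the mix.
North: (1/5)·(-4) + (1/5)·6 + (3/5)·6 = 4
South: (1/5)·2 + (1/5)·(-1) + (3/5)·1 = 4/5
Highest expected payoff is 4, from North.

North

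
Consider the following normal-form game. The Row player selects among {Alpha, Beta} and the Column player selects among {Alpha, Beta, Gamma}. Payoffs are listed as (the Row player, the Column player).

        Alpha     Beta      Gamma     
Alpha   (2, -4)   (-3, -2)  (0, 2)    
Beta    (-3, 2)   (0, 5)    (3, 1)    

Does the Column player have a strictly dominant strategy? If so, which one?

Check whether one of the Column player's strategies beats all alternatives regardless of what the opponent does.
Alpha is not dominant: against Alpha, Beta gives -2 > -4.
Beta is not dominant: against Alpha, Gamma gives 2 > -2.
Gamma is not dominant: against Beta, Alpha gives 2 > 1.
No single strategy is best against every opponent action.

None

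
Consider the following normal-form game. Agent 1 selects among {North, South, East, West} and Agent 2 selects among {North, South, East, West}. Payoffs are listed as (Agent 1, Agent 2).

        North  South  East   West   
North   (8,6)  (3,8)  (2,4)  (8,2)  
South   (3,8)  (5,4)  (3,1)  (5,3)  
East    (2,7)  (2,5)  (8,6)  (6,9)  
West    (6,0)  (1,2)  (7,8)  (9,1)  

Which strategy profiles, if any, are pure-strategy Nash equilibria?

There is no pure-strategy Nash equilibrium

Find each player's best response to every opponent strategy; NE are the intersections.
Agent 1's best responses — vs North: North (payoff 8); vs South: South (payoff 5); vs East: East (payoff 8); vs West: West (payoff 9).
Agent 2's best responses — vs North: South (payoff 8); vs South: North (payoff 8); vs East: West (payoff 9); vs West: East (payoff 8).
No cell has both players best-responding. For instance, Agent 1's best reply to East is East, but against East Agent 2 prefers West over East.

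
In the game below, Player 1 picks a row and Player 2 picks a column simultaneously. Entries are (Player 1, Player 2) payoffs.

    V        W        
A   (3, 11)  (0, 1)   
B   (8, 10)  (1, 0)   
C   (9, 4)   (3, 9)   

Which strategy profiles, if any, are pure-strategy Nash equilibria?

Find each player's best response to every opponent strategy; NE are the intersections.
Player 1's best responses — vs V: C (payoff 9); vs W: C (payoff 3).
Player 2's best responses — vs A: V (payoff 11); vs B: V (payoff 10); vs C: W (payoff 9).
The only mutual best response is (C, W); neither player gains by switching there.

(C, W)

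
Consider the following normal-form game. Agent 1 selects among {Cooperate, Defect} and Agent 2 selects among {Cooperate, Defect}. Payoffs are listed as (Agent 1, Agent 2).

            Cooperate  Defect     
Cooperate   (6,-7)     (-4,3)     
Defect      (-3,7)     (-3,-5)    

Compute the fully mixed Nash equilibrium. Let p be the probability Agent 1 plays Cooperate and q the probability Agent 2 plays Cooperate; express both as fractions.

In a mixed NE each player is indifferent between their pure strategies, so the opponent's mix sets the indifference.
Agent 2 indifferent between Cooperate and Defect: p·(-7) + (1−p)·7 = p·3 + (1−p)·(-5) ⟹ 7 + (-14)p = (-5) + 8p ⟹ p = 6/11.
Agent 1 indifferent between Cooperate and Defect: q·6 + (1−q)·(-4) = q·(-3) + (1−q)·(-3) ⟹ (-4) + 10q = (-3) + 0q ⟹ q = 1/10.

p = 6/11, q = 1/10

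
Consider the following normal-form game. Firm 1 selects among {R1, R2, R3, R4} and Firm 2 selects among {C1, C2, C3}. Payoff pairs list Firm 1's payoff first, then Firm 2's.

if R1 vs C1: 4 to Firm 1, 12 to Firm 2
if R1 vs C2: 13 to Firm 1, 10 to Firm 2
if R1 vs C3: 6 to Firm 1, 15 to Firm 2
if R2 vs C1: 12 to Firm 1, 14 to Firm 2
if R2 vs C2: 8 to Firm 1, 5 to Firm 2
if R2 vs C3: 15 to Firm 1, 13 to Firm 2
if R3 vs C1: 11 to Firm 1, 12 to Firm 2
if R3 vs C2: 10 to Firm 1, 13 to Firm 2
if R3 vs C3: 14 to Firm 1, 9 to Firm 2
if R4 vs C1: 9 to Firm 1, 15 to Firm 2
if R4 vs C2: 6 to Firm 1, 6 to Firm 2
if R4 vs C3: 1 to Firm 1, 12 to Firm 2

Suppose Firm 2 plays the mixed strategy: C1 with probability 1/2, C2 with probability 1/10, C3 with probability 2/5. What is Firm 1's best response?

Compute Firm 1's expected payoff from each pure strategy against the given mix.
R1: (1/2)·4 + (1/10)·13 + (2/5)·6 = 57/10
R2: (1/2)·12 + (1/10)·8 + (2/5)·15 = 64/5
R3: (1/2)·11 + (1/10)·10 + (2/5)·14 = 121/10
R4: (1/2)·9 + (1/10)·6 + (2/5)·1 = 11/2
Highest expected payoff is 64/5, from R2.

R2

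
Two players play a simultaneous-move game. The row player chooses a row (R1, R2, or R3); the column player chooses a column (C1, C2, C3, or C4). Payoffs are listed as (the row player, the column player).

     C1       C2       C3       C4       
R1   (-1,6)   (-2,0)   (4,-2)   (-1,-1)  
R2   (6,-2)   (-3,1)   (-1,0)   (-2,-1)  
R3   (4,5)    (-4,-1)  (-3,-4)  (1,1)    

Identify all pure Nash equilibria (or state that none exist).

None

Check mutual best responses: a cell is a NE iff neither player can gain by unilaterally deviating.
The row player's best responses — vs C1: R2 (payoff 6); vs C2: R1 (payoff -2); vs C3: R1 (payoff 4); vs C4: R3 (payoff 1).
The column player's best responses — vs R1: C1 (payoff 6); vs R2: C2 (payoff 1); vs R3: C1 (payoff 5).
No cell has both players best-responding. For instance, the row player's best reply to C4 is R3, but against R3 the column player prefers C1 over C4.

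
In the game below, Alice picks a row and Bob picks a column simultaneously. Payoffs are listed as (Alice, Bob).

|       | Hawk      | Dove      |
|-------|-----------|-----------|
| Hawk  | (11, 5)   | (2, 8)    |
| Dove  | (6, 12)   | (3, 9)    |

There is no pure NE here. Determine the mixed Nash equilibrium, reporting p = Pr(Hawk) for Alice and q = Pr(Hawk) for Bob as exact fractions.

Each player's mixing probability is pinned down by making the *other* player indifferent.
Bob indifferent between Hawk and Dove: p·5 + (1−p)·12 = p·8 + (1−p)·9 ⟹ 12 + (-7)p = 9 + (-1)p ⟹ p = 1/2.
Alice indifferent between Hawk and Dove: q·11 + (1−q)·2 = q·6 + (1−q)·3 ⟹ 2 + 9q = 3 + 3q ⟹ q = 1/6.

p = 1/2, q = 1/6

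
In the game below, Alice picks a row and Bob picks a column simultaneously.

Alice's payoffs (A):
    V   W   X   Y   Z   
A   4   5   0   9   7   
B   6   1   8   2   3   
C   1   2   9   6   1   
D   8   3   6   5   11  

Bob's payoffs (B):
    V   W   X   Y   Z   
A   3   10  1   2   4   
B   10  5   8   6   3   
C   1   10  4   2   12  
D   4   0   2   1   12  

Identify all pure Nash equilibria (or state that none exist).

A profile is a Nash equilibrium when each player is best-responding to the other.
Alice's best responses — vs V: D (payoff 8); vs W: A (payoff 5); vs X: C (payoff 9); vs Y: A (payoff 9); vs Z: D (payoff 11).
Bob's best responses — vs A: W (payoff 10); vs B: V (payoff 10); vs C: Z (payoff 12); vs D: Z (payoff 12).
Mutual best responses occur at (A, W) and (D, Z); at each, neither player gains by switching.

(A, W) and (D, Z)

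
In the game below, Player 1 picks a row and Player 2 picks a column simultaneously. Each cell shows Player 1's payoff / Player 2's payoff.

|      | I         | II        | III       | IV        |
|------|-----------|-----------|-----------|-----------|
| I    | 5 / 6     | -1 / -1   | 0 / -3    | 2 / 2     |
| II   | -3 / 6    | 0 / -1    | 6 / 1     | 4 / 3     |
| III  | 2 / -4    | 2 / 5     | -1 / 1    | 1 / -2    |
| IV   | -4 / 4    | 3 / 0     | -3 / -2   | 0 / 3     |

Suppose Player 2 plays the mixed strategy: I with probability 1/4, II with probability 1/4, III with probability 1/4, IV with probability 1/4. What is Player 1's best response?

II

Player 1's best reply maximizes expected payoff against the mix.
I: (1/4)·5 + (1/4)·(-1) + (1/4)·0 + (1/4)·2 = 3/2
II: (1/4)·(-3) + (1/4)·0 + (1/4)·6 + (1/4)·4 = 7/4
III: (1/4)·2 + (1/4)·2 + (1/4)·(-1) + (1/4)·1 = 1
IV: (1/4)·(-4) + (1/4)·3 + (1/4)·(-3) + (1/4)·0 = -1
Highest expected payoff is 7/4, from II.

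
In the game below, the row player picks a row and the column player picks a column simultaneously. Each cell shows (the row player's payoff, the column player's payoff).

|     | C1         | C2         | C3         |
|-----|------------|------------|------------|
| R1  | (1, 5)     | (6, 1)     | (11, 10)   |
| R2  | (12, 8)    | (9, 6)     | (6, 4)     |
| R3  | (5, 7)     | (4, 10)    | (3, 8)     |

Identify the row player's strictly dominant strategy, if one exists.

A strategy is strictly dominant if it gives the row player a strictly higher payoff than every other strategy, against every choice by the opponent.
R1 is not dominant: against C1, R2 gives 12 > 1.
R2 is not dominant: against C3, R1 gives 11 > 6.
R3 is not dominant: against C1, R2 gives 12 > 5.
No single strategy is best against every opponent action.

None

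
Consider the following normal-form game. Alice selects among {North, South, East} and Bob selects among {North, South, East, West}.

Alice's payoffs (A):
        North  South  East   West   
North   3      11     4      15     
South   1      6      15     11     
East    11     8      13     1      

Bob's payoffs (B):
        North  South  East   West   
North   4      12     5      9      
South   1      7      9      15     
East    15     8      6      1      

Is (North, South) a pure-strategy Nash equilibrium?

Yes

Holding Bob at South: Alice gets 11 from North, versus 6 from South, 8 from East. No profitable deviation for Alice.
Holding Alice at North: Bob gets 12 from South, versus 4 from North, 5 from East, 9 from West. No profitable deviation for Bob either.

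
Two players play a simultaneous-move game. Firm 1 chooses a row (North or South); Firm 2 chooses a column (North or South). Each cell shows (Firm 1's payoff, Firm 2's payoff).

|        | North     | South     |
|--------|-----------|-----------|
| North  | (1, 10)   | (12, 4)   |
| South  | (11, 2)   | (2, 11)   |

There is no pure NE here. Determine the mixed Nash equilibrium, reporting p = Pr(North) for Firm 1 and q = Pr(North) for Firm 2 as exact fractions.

p = 3/5, q = 1/2

In a mixed NE each player is indifferent between their pure strategies, so the opponent's mix sets the indifference.
Firm 2 indifferent between North and South: p·10 + (1−p)·2 = p·4 + (1−p)·11 ⟹ 2 + 8p = 11 + (-7)p ⟹ p = 3/5.
Firm 1 indifferent between North and South: q·1 + (1−q)·12 = q·11 + (1−q)·2 ⟹ 12 + (-11)q = 2 + 9q ⟹ q = 1/2.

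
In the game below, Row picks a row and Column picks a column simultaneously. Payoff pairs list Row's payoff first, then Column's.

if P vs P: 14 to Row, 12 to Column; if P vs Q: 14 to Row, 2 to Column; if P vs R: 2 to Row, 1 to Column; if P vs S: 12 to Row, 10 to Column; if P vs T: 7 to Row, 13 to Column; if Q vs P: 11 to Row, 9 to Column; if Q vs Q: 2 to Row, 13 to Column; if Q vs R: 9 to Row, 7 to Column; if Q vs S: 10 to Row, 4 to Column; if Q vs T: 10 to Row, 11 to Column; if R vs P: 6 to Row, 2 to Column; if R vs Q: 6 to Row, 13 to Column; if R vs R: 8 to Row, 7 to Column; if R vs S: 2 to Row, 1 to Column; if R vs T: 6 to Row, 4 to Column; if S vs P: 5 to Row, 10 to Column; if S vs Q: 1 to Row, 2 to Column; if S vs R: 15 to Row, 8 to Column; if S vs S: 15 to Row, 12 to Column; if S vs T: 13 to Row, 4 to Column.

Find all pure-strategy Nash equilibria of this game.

Check mutual best responses: a cell is a NE iff neither player can gain by unilaterally deviating.
Row's best responses — vs P: P (payoff 14); vs Q: P (payoff 14); vs R: S (payoff 15); vs S: S (payoff 15); vs T: S (payoff 13).
Column's best responses — vs P: T (payoff 13); vs Q: Q (payoff 13); vs R: Q (payoff 13); vs S: S (payoff 12).
The only mutual best response is (S, S); neither player gains by switching there.

(S, S)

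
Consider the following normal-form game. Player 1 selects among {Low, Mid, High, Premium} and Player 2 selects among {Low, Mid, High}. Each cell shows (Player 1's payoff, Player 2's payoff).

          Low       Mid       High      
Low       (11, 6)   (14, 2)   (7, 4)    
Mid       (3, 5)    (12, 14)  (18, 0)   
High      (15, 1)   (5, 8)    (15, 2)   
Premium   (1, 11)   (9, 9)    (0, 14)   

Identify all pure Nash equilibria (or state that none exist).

Check mutual best responses: a cell is a NE iff neither player can gain by unilaterally deviating.
Player 1's best responses — vs Low: High (payoff 15); vs Mid: Low (payoff 14); vs High: Mid (payoff 18).
Player 2's best responses — vs Low: Low (payoff 6); vs Mid: Mid (payoff 14); vs High: Mid (payoff 8); vs Premium: High (payoff 14).
No cell has both players best-responding. For instance, Player 1's best reply to High is Mid, but against Mid Player 2 prefers Mid over High.

No pure-strategy Nash equilibrium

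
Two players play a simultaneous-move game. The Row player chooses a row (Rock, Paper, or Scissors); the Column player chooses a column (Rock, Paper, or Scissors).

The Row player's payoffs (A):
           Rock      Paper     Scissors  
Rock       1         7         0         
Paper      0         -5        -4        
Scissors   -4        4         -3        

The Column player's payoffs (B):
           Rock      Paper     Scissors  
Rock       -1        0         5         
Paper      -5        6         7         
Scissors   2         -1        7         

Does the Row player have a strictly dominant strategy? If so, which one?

Check whether one of the Row player's strategies beats all alternatives regardless of what the opponent does.
Rock strictly dominates: vs Rock: 1 > each of {0, -4}; vs Paper: 7 > each of {-5, 4}; vs Scissors: 0 > each of {-4, -3}.

Rock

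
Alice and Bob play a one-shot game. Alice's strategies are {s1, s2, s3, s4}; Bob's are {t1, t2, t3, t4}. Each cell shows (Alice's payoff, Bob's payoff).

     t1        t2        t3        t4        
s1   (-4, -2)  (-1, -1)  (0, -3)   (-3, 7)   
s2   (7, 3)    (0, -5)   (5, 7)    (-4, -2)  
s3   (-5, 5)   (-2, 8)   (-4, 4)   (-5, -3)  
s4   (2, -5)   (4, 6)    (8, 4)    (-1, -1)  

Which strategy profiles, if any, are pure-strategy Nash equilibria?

(s4, t2)

Check mutual best responses: a cell is a NE iff neither player can gain by unilaterally deviating.
Alice's best responses — vs t1: s2 (payoff 7); vs t2: s4 (payoff 4); vs t3: s4 (payoff 8); vs t4: s4 (payoff -1).
Bob's best responses — vs s1: t4 (payoff 7); vs s2: t3 (payoff 7); vs s3: t2 (payoff 8); vs s4: t2 (payoff 6).
The only mutual best response is (s4, t2); neither player gains by switching there.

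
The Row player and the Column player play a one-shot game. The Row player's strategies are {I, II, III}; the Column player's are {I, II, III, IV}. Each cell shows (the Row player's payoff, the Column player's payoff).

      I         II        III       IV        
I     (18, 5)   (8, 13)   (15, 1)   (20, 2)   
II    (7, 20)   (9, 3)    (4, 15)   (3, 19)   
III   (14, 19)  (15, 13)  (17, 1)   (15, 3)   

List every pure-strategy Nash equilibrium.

A profile is a Nash equilibrium when each player is best-responding to the other.
The Row player's best responses — vs I: I (payoff 18); vs II: III (payoff 15); vs III: III (payoff 17); vs IV: I (payoff 20).
The Column player's best responses — vs I: II (payoff 13); vs II: I (payoff 20); vs III: I (payoff 19).
No cell has both players best-responding. For instance, the Row player's best reply to I is I, but against I the Column player prefers II over I.

None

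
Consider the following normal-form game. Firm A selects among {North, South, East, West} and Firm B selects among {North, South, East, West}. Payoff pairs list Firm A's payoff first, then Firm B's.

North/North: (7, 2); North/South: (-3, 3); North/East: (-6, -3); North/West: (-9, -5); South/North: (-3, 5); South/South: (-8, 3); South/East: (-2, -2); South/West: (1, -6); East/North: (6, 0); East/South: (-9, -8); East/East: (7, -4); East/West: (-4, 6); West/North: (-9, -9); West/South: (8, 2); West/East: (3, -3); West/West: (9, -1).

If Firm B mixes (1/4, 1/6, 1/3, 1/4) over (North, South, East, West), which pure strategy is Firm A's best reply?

Firm A's best reply maximizes expected payoff against the mix.
North: (1/4)·7 + (1/6)·(-3) + (1/3)·(-6) + (1/4)·(-9) = -3
South: (1/4)·(-3) + (1/6)·(-8) + (1/3)·(-2) + (1/4)·1 = -5/2
East: (1/4)·6 + (1/6)·(-9) + (1/3)·7 + (1/4)·(-4) = 4/3
West: (1/4)·(-9) + (1/6)·8 + (1/3)·3 + (1/4)·9 = 7/3
Highest expected payoff is 7/3, from West.

West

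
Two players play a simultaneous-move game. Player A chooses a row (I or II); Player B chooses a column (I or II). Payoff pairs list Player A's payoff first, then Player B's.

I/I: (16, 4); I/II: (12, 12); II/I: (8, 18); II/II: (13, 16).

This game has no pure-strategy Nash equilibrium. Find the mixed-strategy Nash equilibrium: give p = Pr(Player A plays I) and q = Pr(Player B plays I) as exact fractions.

p = 1/5, q = 1/9

Each player's mixing probability is pinned down by making the *other* player indifferent.
Player B indifferent between I and II: p·4 + (1−p)·18 = p·12 + (1−p)·16 ⟹ 18 + (-14)p = 16 + (-4)p ⟹ p = 1/5.
Player A indifferent between I and II: q·16 + (1−q)·12 = q·8 + (1−q)·13 ⟹ 12 + 4q = 13 + (-5)q ⟹ q = 1/9.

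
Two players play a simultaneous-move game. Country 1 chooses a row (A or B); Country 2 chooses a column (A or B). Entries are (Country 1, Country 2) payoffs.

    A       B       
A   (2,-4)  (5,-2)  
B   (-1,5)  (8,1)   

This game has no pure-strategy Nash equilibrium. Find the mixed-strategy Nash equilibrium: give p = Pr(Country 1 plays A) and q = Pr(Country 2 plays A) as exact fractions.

Each player's mixing probability is pinned down by making the *other* player indifferent.
Country 2 indifferent between A and B: p·(-4) + (1−p)·5 = p·(-2) + (1−p)·1 ⟹ 5 + (-9)p = 1 + (-3)p ⟹ p = 2/3.
Country 1 indifferent between A and B: q·2 + (1−q)·5 = q·(-1) + (1−q)·8 ⟹ 5 + (-3)q = 8 + (-9)q ⟹ q = 1/2.

p = 2/3, q = 1/2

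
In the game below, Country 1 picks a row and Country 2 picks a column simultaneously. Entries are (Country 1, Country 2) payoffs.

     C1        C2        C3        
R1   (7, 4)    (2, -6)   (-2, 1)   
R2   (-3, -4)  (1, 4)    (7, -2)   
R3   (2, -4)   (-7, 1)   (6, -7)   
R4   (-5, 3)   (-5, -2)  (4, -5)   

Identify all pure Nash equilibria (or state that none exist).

(R1, C1)

Find each player's best response to every opponent strategy; NE are the intersections.
Country 1's best responses — vs C1: R1 (payoff 7); vs C2: R1 (payoff 2); vs C3: R2 (payoff 7).
Country 2's best responses — vs R1: C1 (payoff 4); vs R2: C2 (payoff 4); vs R3: C2 (payoff 1); vs R4: C1 (payoff 3).
The only mutual best response is (R1, C1); neither player gains by switching there.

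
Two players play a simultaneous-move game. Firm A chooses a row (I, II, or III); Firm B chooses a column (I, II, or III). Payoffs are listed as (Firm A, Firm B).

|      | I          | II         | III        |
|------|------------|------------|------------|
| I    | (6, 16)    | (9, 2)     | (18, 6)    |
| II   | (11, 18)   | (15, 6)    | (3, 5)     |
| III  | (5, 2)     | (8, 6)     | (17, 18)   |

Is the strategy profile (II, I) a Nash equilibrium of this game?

Yes

Holding Firm B at I: Firm A gets 11 from II, versus 6 from I, 5 from III. No profitable deviation for Firm A.
Holding Firm A at II: Firm B gets 18 from I, versus 6 from II, 5 from III. No profitable deviation for Firm B either.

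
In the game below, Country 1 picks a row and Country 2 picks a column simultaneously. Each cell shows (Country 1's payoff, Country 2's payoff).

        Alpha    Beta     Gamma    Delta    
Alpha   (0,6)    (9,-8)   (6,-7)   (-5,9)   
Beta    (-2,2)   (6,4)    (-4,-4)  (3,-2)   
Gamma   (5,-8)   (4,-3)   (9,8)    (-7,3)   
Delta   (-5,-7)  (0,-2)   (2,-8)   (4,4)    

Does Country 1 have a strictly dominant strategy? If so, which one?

A strategy is strictly dominant if it gives Country 1 a strictly higher payoff than every other strategy, against every choice by the opponent.
Alpha is not dominant: against Alpha, Gamma gives 5 > 0.
Beta is not dominant: against Alpha, Alpha gives 0 > -2.
Gamma is not dominant: against Beta, Alpha gives 9 > 4.
Delta is not dominant: against Alpha, Alpha gives 0 > -5.
No single strategy is best against every opponent action.

None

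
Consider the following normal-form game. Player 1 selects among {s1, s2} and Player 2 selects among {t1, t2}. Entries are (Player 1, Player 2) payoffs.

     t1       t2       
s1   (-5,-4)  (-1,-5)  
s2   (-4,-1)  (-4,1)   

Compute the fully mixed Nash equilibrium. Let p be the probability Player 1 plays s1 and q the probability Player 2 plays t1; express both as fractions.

p = 2/3, q = 3/4

Each player's mixing probability is pinned down by making the *other* player indifferent.
Player 2 indifferent between t1 and t2: p·(-4) + (1−p)·(-1) = p·(-5) + (1−p)·1 ⟹ (-1) + (-3)p = 1 + (-6)p ⟹ p = 2/3.
Player 1 indifferent between s1 and s2: q·(-5) + (1−q)·(-1) = q·(-4) + (1−q)·(-4) ⟹ (-1) + (-4)q = (-4) + 0q ⟹ q = 3/4.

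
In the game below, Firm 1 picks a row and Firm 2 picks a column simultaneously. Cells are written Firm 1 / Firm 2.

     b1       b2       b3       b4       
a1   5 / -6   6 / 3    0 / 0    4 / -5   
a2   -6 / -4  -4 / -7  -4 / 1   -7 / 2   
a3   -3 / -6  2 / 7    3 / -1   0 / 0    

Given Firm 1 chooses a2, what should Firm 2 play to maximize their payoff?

b4

With Firm 1 fixed at a2, Firm 2's payoffs are: b1 → -4, b2 → -7, b3 → 1, b4 → 2.
The maximum is 2, achieved by b4.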